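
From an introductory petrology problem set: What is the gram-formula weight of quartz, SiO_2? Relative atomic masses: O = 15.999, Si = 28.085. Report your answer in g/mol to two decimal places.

The formula mass is the sum 1×28.085 + 2×15.999.

60.08 g/mol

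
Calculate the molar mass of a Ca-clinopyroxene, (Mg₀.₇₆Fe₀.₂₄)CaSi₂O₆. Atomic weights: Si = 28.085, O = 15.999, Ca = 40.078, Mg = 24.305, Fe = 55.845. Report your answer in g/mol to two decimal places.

M = 0.76·24.305 + 0.24·55.845 + 1·40.078 + 2·28.085 + 6·15.999

224.12 g/mol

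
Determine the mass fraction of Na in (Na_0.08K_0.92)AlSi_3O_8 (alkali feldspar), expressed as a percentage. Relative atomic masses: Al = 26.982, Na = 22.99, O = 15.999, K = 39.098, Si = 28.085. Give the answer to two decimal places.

Formula mass = 0.08*22.99 + 0.92*39.098 + 1*26.982 + 3*28.085 + 8*15.999 = 277.038 g/mol, of which 1.839 g is Na.
So Na makes up 1.839/277.038 = 0.0066 of the mass, i.e. 0.66%.

0.66 weight percent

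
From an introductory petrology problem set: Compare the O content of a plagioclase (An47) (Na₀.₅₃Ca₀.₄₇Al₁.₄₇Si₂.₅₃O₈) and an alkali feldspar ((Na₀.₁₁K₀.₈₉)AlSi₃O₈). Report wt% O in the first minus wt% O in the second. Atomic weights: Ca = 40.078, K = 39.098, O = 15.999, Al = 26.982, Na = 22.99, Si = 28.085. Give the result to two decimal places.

1.17 percentage points

M(Na₀.₅₃Ca₀.₄₇Al₁.₄₇Si₂.₅₃O₈) = 269.732 g/mol, so wt% O = 127.992/269.732 × 100 = 47.45%.
M((Na₀.₁₁K₀.₈₉)AlSi₃O₈) = 276.555 g/mol, so wt% O = 127.992/276.555 × 100 = 46.28%.
47.45 − 46.28 = 1.17 pp.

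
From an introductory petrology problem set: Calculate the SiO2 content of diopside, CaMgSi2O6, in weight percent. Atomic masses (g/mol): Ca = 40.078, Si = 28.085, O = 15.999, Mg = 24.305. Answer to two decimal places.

55.49 wt%

Molar mass of CaMgSi2O6 = 1·40.078 + 1·24.305 + 2·28.085 + 6·15.999 = 216.547 g/mol.
Each formula unit contains 2 Si, equivalent to 2/1 = 2.0000 mol SiO2.
M(SiO2) = 1×28.085 + 2×15.999 = 60.083 g/mol.
Mass of SiO2 per formula unit = 2.0000 × 60.083 = 120.166 g.
SiO2 wt% = 120.166 / 216.547 × 100 = 55.49%.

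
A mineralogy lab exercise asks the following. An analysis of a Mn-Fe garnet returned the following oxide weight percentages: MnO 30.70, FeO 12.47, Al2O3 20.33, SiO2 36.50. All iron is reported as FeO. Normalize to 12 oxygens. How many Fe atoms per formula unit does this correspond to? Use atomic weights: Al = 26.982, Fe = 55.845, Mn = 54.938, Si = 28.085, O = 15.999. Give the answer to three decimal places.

0.861 Fe apfu

30.70 wt% MnO ÷ 70.937 g/mol = 0.43278 mol, giving 0.43278 Mn and 0.43278 O.
12.47 wt% FeO ÷ 71.844 g/mol = 0.17357 mol, giving 0.17357 Fe and 0.17357 O.
20.33 wt% Al2O3 ÷ 101.961 g/mol = 0.19939 mol, giving 0.39878 Al and 0.59817 O.
36.50 wt% SiO2 ÷ 60.083 g/mol = 0.60749 mol, giving 0.60749 Si and 1.21498 O.
Oxygen sums to 2.41950; scaling by 12/2.41950 = 4.95970 puts the formula on 12 O.
Fe: 0.17357 × 4.95970 = 0.861 atoms per formula unit.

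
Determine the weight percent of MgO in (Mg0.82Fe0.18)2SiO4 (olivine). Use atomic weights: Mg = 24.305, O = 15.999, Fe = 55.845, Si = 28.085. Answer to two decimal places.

Formula mass = 152.045 g/mol.
1.64 Mg → 1.6400 mol MgO per formula unit; M(MgO) = 40.304, so MgO mass = 66.099 g.
66.099/152.045 × 100 = 43.47 wt%.

43.47 wt%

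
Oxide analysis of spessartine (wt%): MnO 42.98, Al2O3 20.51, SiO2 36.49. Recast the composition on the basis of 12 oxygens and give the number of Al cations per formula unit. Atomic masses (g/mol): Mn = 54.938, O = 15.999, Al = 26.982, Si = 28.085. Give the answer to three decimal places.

1.992 Al apfu

MnO (M=70.937): mol = 0.60589; Mn = 0.60589, O = 0.60589.
Al2O3 (M=101.961): mol = 0.20116; Al = 0.40232, O = 0.60348.
SiO2 (M=60.083): mol = 0.60733; Si = 0.60733, O = 1.21466.
ΣO = 2.42403; factor = 12/ΣO = 4.95043.
Al apfu = 0.40232 × 4.95043 = 1.992.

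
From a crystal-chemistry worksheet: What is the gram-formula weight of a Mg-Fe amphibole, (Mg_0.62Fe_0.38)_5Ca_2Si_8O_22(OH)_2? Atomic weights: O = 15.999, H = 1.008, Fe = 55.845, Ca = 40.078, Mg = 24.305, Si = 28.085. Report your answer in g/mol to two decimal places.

The formula mass is the sum 3.10×24.305 + 1.90×55.845 + 2×40.078 + 8×28.085 + 24×15.999 + 2×1.008.

872.28 g/mol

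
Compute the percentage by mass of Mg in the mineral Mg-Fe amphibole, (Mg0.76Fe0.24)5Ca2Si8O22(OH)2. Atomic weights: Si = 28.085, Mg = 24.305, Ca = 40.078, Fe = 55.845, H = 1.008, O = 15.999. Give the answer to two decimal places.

10.86 mass %

Molar mass of (Mg0.76Fe0.24)5Ca2Si8O22(OH)2: 3.80·24.305 + 1.20·55.845 + 2·40.078 + 8·28.085 + 24·15.999 + 2·1.008 = 850.201 g/mol.
Mass of Mg per formula unit: 3.80 × 24.305 = 92.359 g.
Weight fraction Mg = 92.359 / 850.201 = 0.1086.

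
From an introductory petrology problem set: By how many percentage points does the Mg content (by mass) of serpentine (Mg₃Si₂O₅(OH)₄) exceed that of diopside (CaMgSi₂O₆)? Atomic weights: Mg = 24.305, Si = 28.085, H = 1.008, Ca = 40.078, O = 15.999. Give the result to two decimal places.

M(Mg₃Si₂O₅(OH)₄) = 277.108 g/mol, so wt% Mg = 72.915/277.108 × 100 = 26.31%.
M(CaMgSi₂O₆) = 216.547 g/mol, so wt% Mg = 24.305/216.547 × 100 = 11.22%.
26.31 − 11.22 = 15.09 pp.

15.09 percentage points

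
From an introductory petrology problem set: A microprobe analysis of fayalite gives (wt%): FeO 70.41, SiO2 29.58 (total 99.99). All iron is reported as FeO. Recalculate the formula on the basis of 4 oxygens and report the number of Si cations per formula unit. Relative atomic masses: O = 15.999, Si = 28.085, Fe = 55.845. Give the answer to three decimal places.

70.41 wt% FeO ÷ 71.844 g/mol = 0.98004 mol, giving 0.98004 Fe and 0.98004 O.
29.58 wt% SiO2 ÷ 60.083 g/mol = 0.49232 mol, giving 0.49232 Si and 0.98464 O.
Oxygen sums to 1.96468; scaling by 4/1.96468 = 2.03595 puts the formula on 4 O.
Si: 0.49232 × 2.03595 = 1.002 atoms per formula unit.

1.002 Si apfu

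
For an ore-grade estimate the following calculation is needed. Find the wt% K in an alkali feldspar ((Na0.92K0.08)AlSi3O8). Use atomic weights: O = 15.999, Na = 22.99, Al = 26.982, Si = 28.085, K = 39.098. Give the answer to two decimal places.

M((Na0.92K0.08)AlSi3O8) = 263.508 g/mol.
K contributes 0.08 × 39.098 = 3.128 g per mole.
3.128/263.508 = 0.0119 → 1.19%.

1.19 mass %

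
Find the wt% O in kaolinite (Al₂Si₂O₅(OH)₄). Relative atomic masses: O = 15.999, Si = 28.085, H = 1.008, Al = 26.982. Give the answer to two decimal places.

55.78 mass %

Formula mass = 2*26.982 + 2*28.085 + 9*15.999 + 4*1.008 = 258.157 g/mol, of which 143.991 g is O.
So O makes up 143.991/258.157 = 0.5578 of the mass, i.e. 55.78%.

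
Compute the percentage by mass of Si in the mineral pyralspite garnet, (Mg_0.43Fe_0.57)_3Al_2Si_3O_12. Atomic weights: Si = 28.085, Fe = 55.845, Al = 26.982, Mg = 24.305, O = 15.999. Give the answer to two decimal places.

Molar mass of (Mg_0.43Fe_0.57)_3Al_2Si_3O_12: 1.29*24.305 + 1.71*55.845 + 2*26.982 + 3*28.085 + 12*15.999 = 457.055 g/mol.
Mass of Si per formula unit: 3 × 28.085 = 84.255 g.
Weight fraction Si = 84.255 / 457.055 = 0.1843.

18.43 mass %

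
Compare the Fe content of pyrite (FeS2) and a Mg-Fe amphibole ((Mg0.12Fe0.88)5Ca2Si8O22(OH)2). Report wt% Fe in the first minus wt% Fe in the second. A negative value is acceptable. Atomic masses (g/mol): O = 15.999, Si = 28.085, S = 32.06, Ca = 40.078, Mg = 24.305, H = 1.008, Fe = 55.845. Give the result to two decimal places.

First mineral: 55.845 g Fe in 119.965 g formula = 46.55 wt% Fe.
Second mineral: 245.718 g Fe in 951.129 g formula = 25.83 wt% Fe.
46.55% − 25.83% gives a difference of 20.72 percentage points.

20.72 percentage points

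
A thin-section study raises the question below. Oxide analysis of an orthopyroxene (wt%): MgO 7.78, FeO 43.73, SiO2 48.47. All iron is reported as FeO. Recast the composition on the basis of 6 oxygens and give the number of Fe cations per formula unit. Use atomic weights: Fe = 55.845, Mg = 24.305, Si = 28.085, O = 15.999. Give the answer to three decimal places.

1.512 Fe apfu

MgO: 7.78/40.304 = 0.19303 mol → 0.19303 mol Mg, 0.19303 mol O.
FeO: 43.73/71.844 = 0.60868 mol → 0.60868 mol Fe, 0.60868 mol O.
SiO2: 48.47/60.083 = 0.80672 mol → 0.80672 mol Si, 1.61344 mol O.
Total oxygen = 2.41515 mol. Normalization factor = 6/2.41515 = 2.48432.
Fe per 6 O = 0.60868 × 2.48432 = 1.512.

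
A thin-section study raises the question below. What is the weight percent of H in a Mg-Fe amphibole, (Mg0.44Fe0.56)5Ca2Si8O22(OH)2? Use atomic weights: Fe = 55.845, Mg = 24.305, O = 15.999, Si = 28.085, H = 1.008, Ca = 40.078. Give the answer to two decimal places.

Molar mass of (Mg0.44Fe0.56)5Ca2Si8O22(OH)2: 2.20·24.305 + 2.80·55.845 + 2·40.078 + 8·28.085 + 24·15.999 + 2·1.008 = 900.665 g/mol.
Mass of H per formula unit: 2 × 1.008 = 2.016 g.
Weight fraction H = 2.016 / 900.665 = 0.0022.

0.22 mass %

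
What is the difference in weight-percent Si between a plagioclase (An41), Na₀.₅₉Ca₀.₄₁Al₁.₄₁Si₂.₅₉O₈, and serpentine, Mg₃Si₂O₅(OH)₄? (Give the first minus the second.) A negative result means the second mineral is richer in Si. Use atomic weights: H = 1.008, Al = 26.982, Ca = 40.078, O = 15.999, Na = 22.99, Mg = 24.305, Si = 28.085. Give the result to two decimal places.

6.79 percentage points

First mineral: 72.740 g Si in 268.773 g formula = 27.06 wt% Si.
Second mineral: 56.170 g Si in 277.108 g formula = 20.27 wt% Si.
27.06% − 20.27% gives a difference of 6.79 percentage points.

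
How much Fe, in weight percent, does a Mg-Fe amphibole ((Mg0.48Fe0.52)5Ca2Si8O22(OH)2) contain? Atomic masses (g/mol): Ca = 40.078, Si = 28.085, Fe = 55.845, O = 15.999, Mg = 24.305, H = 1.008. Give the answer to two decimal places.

16.23 weight percent

M((Mg0.48Fe0.52)5Ca2Si8O22(OH)2) = 894.357 g/mol.
Fe contributes 2.60 × 55.845 = 145.197 g per mole.
145.197/894.357 = 0.1623 → 16.23%.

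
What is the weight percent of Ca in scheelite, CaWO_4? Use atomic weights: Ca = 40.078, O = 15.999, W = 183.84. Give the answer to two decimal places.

Molar mass of CaWO_4: 1*40.078 + 1*183.84 + 4*15.999 = 287.914 g/mol.
Mass of Ca per formula unit: 1 × 40.078 = 40.078 g.
Weight fraction Ca = 40.078 / 287.914 = 0.1392.

13.92 mass %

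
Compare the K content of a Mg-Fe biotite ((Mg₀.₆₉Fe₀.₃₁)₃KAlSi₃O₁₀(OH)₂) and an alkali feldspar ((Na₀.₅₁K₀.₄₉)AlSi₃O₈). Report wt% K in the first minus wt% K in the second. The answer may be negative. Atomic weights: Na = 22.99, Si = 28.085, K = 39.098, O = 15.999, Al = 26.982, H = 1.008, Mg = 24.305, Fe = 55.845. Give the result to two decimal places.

1.66 percentage points

M((Mg₀.₆₉Fe₀.₃₁)₃KAlSi₃O₁₀(OH)₂) = 446.586 g/mol, so wt% K = 39.098/446.586 × 100 = 8.75%.
M((Na₀.₅₁K₀.₄₉)AlSi₃O₈) = 270.112 g/mol, so wt% K = 19.158/270.112 × 100 = 7.09%.
8.75 − 7.09 = 1.66 pp.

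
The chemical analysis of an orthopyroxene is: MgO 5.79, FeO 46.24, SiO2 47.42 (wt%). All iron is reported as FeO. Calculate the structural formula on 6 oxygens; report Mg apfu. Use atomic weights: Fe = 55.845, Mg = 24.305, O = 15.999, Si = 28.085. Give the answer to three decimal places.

0.364 Mg apfu

5.79 wt% MgO ÷ 40.304 g/mol = 0.14366 mol, giving 0.14366 Mg and 0.14366 O.
46.24 wt% FeO ÷ 71.844 g/mol = 0.64362 mol, giving 0.64362 Fe and 0.64362 O.
47.42 wt% SiO2 ÷ 60.083 g/mol = 0.78924 mol, giving 0.78924 Si and 1.57848 O.
Oxygen sums to 2.36576; scaling by 6/2.36576 = 2.53618 puts the formula on 6 O.
Mg: 0.14366 × 2.53618 = 0.364 atoms per formula unit.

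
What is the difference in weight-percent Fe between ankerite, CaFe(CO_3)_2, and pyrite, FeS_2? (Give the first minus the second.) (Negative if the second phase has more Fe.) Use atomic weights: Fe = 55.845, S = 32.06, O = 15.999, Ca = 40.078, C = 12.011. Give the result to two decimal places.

-20.69 percentage points

Fe in CaFe(CO_3)_2: molar mass 215.939 g/mol; 1×55.845 = 55.845 g → 25.86 wt%.
Fe in FeS_2: molar mass 119.965 g/mol; 1×55.845 = 55.845 g → 46.55 wt%.
Difference = 25.86 − 46.55 = -20.69 percentage points.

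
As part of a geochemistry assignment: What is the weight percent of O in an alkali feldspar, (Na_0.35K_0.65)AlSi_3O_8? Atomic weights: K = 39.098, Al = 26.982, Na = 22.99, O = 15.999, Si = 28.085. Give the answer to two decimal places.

M((Na_0.35K_0.65)AlSi_3O_8) = 272.689 g/mol.
O contributes 8 × 15.999 = 127.992 g per mole.
127.992/272.689 = 0.4694 → 46.94%.

46.94 mass %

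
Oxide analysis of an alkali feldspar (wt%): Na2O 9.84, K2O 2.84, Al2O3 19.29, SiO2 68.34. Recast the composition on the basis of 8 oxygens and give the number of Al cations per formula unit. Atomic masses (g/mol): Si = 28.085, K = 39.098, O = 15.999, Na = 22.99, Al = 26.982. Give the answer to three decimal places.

Na2O: 9.84/61.979 = 0.15876 mol → 0.31752 mol Na, 0.15876 mol O.
K2O: 2.84/94.195 = 0.03015 mol → 0.06030 mol K, 0.03015 mol O.
Al2O3: 19.29/101.961 = 0.18919 mol → 0.37838 mol Al, 0.56757 mol O.
SiO2: 68.34/60.083 = 1.13743 mol → 1.13743 mol Si, 2.27486 mol O.
Total oxygen = 3.03134 mol. Normalization factor = 8/3.03134 = 2.63910.
Al per 8 O = 0.37838 × 2.63910 = 0.999.

0.999 Al apfu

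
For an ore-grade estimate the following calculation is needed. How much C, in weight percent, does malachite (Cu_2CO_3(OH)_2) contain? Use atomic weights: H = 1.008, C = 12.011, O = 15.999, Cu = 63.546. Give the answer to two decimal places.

5.43 weight percent

Molar mass of Cu_2CO_3(OH)_2: 2×63.546 + 1×12.011 + 5×15.999 + 2×1.008 = 221.114 g/mol.
Mass of C per formula unit: 1 × 12.011 = 12.011 g.
Weight fraction C = 12.011 / 221.114 = 0.0543.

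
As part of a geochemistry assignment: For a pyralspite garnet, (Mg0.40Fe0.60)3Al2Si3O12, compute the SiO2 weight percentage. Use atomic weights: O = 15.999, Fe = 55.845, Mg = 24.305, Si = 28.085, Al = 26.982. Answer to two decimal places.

Formula mass = 459.894 g/mol.
3 Si → 3.0000 mol SiO2 per formula unit; M(SiO2) = 60.083, so SiO2 mass = 180.249 g.
180.249/459.894 × 100 = 39.19 wt%.

39.19 wt%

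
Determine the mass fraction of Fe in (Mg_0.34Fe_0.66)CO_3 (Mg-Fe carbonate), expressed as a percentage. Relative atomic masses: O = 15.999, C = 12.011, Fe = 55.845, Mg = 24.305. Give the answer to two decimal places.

Formula mass = 0.34×24.305 + 0.66×55.845 + 1×12.011 + 3×15.999 = 105.129 g/mol, of which 36.858 g is Fe.
So Fe makes up 36.858/105.129 = 0.3506 of the mass, i.e. 35.06%.

35.06 wt%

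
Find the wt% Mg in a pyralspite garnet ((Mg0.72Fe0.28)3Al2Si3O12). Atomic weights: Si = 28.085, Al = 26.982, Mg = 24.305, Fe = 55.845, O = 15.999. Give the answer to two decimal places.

12.22 wt%

Formula mass = 2.16*24.305 + 0.84*55.845 + 2*26.982 + 3*28.085 + 12*15.999 = 429.616 g/mol, of which 52.499 g is Mg.
So Mg makes up 52.499/429.616 = 0.1222 of the mass, i.e. 12.22%.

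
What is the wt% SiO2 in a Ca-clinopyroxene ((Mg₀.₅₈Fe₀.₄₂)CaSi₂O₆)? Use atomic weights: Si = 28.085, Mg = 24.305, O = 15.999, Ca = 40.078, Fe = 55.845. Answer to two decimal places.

52.29 wt%

M((Mg₀.₅₈Fe₀.₄₂)CaSi₂O₆) = 229.794 g/mol; M(SiO2) = 60.083 g/mol.
Moles SiO2 per formula unit = 2 Si ÷ 1 = 2.0000.
SiO2 fraction = (2.0000 × 60.083) / 229.794 = 120.166/229.794 = 0.5229.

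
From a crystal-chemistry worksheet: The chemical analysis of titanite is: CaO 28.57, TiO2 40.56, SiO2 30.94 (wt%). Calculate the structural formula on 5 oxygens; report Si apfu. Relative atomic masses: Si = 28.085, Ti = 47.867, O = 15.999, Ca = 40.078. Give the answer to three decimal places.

1.008 Si apfu

CaO (M=56.077): mol = 0.50948; Ca = 0.50948, O = 0.50948.
TiO2 (M=79.865): mol = 0.50786; Ti = 0.50786, O = 1.01572.
SiO2 (M=60.083): mol = 0.51495; Si = 0.51495, O = 1.02990.
ΣO = 2.55510; factor = 5/ΣO = 1.95687.
Si apfu = 0.51495 × 1.95687 = 1.008.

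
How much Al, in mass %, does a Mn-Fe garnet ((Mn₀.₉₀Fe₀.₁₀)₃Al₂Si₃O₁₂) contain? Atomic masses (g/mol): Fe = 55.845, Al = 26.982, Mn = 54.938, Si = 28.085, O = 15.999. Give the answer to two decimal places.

10.90 mass %

Formula mass = 2.70*54.938 + 0.30*55.845 + 2*26.982 + 3*28.085 + 12*15.999 = 495.293 g/mol, of which 53.964 g is Al.
So Al makes up 53.964/495.293 = 0.1090 of the mass, i.e. 10.90%.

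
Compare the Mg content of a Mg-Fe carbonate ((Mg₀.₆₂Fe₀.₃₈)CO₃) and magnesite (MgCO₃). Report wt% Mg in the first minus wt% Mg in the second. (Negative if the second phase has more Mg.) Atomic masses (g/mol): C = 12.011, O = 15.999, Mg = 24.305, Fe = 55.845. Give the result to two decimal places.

-13.18 percentage points

First mineral: 15.069 g Mg in 96.298 g formula = 15.65 wt% Mg.
Second mineral: 24.305 g Mg in 84.313 g formula = 28.83 wt% Mg.
15.65% − 28.83% gives a difference of -13.18 percentage points.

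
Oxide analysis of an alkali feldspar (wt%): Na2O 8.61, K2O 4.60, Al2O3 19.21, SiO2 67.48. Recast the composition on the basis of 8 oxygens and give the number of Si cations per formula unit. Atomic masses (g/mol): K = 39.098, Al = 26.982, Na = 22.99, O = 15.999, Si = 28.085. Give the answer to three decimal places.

Na2O: 8.61/61.979 = 0.13892 mol → 0.27784 mol Na, 0.13892 mol O.
K2O: 4.60/94.195 = 0.04883 mol → 0.09766 mol K, 0.04883 mol O.
Al2O3: 19.21/101.961 = 0.18841 mol → 0.37682 mol Al, 0.56523 mol O.
SiO2: 67.48/60.083 = 1.12311 mol → 1.12311 mol Si, 2.24622 mol O.
Total oxygen = 2.99920 mol. Normalization factor = 8/2.99920 = 2.66738.
Si per 8 O = 1.12311 × 2.66738 = 2.996.

2.996 Si apfu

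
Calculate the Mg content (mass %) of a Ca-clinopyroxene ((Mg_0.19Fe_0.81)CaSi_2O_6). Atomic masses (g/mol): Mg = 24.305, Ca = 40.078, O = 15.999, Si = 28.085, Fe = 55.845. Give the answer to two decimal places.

Molar mass of (Mg_0.19Fe_0.81)CaSi_2O_6: 0.19*24.305 + 0.81*55.845 + 1*40.078 + 2*28.085 + 6*15.999 = 242.094 g/mol.
Mass of Mg per formula unit: 0.19 × 24.305 = 4.618 g.
Weight fraction Mg = 4.618 / 242.094 = 0.0191.

1.91 mass %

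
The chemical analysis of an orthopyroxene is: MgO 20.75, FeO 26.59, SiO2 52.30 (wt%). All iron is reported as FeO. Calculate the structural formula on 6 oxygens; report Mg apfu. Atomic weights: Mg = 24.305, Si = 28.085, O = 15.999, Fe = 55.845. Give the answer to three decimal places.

20.75 wt% MgO ÷ 40.304 g/mol = 0.51484 mol, giving 0.51484 Mg and 0.51484 O.
26.59 wt% FeO ÷ 71.844 g/mol = 0.37011 mol, giving 0.37011 Fe and 0.37011 O.
52.30 wt% SiO2 ÷ 60.083 g/mol = 0.87046 mol, giving 0.87046 Si and 1.74092 O.
Oxygen sums to 2.62587; scaling by 6/2.62587 = 2.28496 puts the formula on 6 O.
Mg: 0.51484 × 2.28496 = 1.176 atoms per formula unit.

1.176 Mg apfu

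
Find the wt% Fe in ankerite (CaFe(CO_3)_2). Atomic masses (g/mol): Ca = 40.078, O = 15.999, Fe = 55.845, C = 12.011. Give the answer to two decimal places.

Molar mass of CaFe(CO_3)_2: 1*40.078 + 1*55.845 + 2*12.011 + 6*15.999 = 215.939 g/mol.
Mass of Fe per formula unit: 1 × 55.845 = 55.845 g.
Weight fraction Fe = 55.845 / 215.939 = 0.2586.

25.86 mass %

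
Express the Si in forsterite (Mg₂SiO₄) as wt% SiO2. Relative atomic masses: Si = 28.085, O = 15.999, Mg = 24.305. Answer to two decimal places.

M(Mg₂SiO₄) = 140.691 g/mol; M(SiO2) = 60.083 g/mol.
Moles SiO2 per formula unit = 1 Si ÷ 1 = 1.0000.
SiO2 fraction = (1.0000 × 60.083) / 140.691 = 60.083/140.691 = 0.4271.

42.71 wt%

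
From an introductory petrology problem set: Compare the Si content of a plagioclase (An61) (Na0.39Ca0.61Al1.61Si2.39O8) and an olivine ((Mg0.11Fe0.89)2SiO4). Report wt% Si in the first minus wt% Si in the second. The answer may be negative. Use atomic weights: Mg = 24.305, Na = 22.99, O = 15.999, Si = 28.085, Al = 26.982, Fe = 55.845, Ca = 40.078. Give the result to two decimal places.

M(Na0.39Ca0.61Al1.61Si2.39O8) = 271.970 g/mol, so wt% Si = 67.123/271.970 × 100 = 24.68%.
M((Mg0.11Fe0.89)2SiO4) = 196.832 g/mol, so wt% Si = 28.085/196.832 × 100 = 14.27%.
24.68 − 14.27 = 10.41 pp.

10.41 percentage points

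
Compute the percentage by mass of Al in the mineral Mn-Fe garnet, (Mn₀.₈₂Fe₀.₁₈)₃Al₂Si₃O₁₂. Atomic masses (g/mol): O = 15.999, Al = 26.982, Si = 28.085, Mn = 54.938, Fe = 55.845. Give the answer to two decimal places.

10.89 weight percent

Formula mass = 2.46*54.938 + 0.54*55.845 + 2*26.982 + 3*28.085 + 12*15.999 = 495.511 g/mol, of which 53.964 g is Al.
So Al makes up 53.964/495.511 = 0.1089 of the mass, i.e. 10.89%.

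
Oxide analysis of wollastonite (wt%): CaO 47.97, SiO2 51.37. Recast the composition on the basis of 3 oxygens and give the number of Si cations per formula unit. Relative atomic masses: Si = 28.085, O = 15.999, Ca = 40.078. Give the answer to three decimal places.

47.97 wt% CaO ÷ 56.077 g/mol = 0.85543 mol, giving 0.85543 Ca and 0.85543 O.
51.37 wt% SiO2 ÷ 60.083 g/mol = 0.85498 mol, giving 0.85498 Si and 1.70996 O.
Oxygen sums to 2.56539; scaling by 3/2.56539 = 1.16941 puts the formula on 3 O.
Si: 0.85498 × 1.16941 = 1.000 atoms per formula unit.

1.000 Si apfu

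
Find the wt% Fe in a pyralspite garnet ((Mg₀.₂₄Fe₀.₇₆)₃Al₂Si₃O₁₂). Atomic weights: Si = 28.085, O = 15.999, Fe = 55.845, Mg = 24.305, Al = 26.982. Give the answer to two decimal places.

26.80 weight percent

M((Mg₀.₂₄Fe₀.₇₆)₃Al₂Si₃O₁₂) = 475.033 g/mol.
Fe contributes 2.28 × 55.845 = 127.327 g per mole.
127.327/475.033 = 0.2680 → 26.80%.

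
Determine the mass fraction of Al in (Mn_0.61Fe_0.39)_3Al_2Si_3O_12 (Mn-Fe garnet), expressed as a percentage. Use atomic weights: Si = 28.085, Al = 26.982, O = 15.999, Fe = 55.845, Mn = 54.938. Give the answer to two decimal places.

Formula mass = 1.83*54.938 + 1.17*55.845 + 2*26.982 + 3*28.085 + 12*15.999 = 496.082 g/mol, of which 53.964 g is Al.
So Al makes up 53.964/496.082 = 0.1088 of the mass, i.e. 10.88%.

10.88 weight percent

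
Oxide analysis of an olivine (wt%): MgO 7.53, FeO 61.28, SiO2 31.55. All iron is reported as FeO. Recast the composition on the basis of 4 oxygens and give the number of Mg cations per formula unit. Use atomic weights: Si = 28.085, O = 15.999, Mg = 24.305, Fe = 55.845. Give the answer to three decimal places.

0.358 Mg apfu

MgO (M=40.304): mol = 0.18683; Mg = 0.18683, O = 0.18683.
FeO (M=71.844): mol = 0.85296; Fe = 0.85296, O = 0.85296.
SiO2 (M=60.083): mol = 0.52511; Si = 0.52511, O = 1.05022.
ΣO = 2.09001; factor = 4/ΣO = 1.91387.
Mg apfu = 0.18683 × 1.91387 = 0.358.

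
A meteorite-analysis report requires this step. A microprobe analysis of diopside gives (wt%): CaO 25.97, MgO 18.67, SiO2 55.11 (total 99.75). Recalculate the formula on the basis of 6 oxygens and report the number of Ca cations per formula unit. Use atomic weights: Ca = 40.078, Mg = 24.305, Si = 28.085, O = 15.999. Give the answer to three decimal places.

1.006 Ca apfu

CaO (M=56.077): mol = 0.46311; Ca = 0.46311, O = 0.46311.
MgO (M=40.304): mol = 0.46323; Mg = 0.46323, O = 0.46323.
SiO2 (M=60.083): mol = 0.91723; Si = 0.91723, O = 1.83446.
ΣO = 2.76080; factor = 6/ΣO = 2.17328.
Ca apfu = 0.46311 × 2.17328 = 1.006.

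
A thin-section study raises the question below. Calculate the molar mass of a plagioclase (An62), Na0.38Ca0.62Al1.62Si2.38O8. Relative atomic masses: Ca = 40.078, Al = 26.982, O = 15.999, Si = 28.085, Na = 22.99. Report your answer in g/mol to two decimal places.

272.13 g/mol

Na: 0.38 × 22.99 = 8.7362
Ca: 0.62 × 40.078 = 24.8484
Al: 1.62 × 26.982 = 43.7108
Si: 2.38 × 28.085 = 66.8423
O: 8 × 15.999 = 127.9920
Summing the contributions gives the formula mass.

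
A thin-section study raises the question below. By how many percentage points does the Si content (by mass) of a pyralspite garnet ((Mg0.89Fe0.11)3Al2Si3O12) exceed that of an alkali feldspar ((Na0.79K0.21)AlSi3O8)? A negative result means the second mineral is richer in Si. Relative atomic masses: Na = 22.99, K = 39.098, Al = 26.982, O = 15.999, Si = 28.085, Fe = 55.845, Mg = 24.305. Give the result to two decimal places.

-11.35 percentage points

First mineral: 84.255 g Si in 413.530 g formula = 20.37 wt% Si.
Second mineral: 84.255 g Si in 265.602 g formula = 31.72 wt% Si.
20.37% − 31.72% gives a difference of -11.35 percentage points.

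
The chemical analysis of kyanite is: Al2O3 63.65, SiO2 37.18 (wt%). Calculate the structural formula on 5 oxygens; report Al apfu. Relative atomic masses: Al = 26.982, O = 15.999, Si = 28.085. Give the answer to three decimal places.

2.007 Al apfu

63.65 wt% Al2O3 ÷ 101.961 g/mol = 0.62426 mol, giving 1.24852 Al and 1.87278 O.
37.18 wt% SiO2 ÷ 60.083 g/mol = 0.61881 mol, giving 0.61881 Si and 1.23762 O.
Oxygen sums to 3.11040; scaling by 5/3.11040 = 1.60751 puts the formula on 5 O.
Al: 1.24852 × 1.60751 = 2.007 atoms per formula unit.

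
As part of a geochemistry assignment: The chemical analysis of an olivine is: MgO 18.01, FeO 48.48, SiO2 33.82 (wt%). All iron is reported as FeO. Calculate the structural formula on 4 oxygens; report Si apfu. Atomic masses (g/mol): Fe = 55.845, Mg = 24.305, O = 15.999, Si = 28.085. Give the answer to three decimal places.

1.002 Si apfu

MgO (M=40.304): mol = 0.44685; Mg = 0.44685, O = 0.44685.
FeO (M=71.844): mol = 0.67480; Fe = 0.67480, O = 0.67480.
SiO2 (M=60.083): mol = 0.56289; Si = 0.56289, O = 1.12578.
ΣO = 2.24743; factor = 4/ΣO = 1.77981.
Si apfu = 0.56289 × 1.77981 = 1.002.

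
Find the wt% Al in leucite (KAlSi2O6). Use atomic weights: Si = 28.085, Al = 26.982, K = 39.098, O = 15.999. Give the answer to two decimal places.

M(KAlSi2O6) = 218.244 g/mol.
Al contributes 1 × 26.982 = 26.982 g per mole.
26.982/218.244 = 0.1236 → 12.36%.

12.36 wt%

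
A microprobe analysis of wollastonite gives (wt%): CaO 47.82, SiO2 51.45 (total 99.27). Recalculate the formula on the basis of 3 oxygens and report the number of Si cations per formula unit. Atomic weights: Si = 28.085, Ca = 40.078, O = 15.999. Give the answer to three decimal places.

1.001 Si apfu

CaO (M=56.077): mol = 0.85276; Ca = 0.85276, O = 0.85276.
SiO2 (M=60.083): mol = 0.85632; Si = 0.85632, O = 1.71264.
ΣO = 2.56540; factor = 3/ΣO = 1.16941.
Si apfu = 0.85632 × 1.16941 = 1.001.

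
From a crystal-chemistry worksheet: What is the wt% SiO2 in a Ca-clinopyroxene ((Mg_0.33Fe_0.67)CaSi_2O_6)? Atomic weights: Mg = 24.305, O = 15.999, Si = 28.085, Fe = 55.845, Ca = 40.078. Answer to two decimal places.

Molar mass of (Mg_0.33Fe_0.67)CaSi_2O_6 = 0.33·24.305 + 0.67·55.845 + 1·40.078 + 2·28.085 + 6·15.999 = 237.679 g/mol.
Each formula unit contains 2 Si, equivalent to 2/1 = 2.0000 mol SiO2.
M(SiO2) = 1×28.085 + 2×15.999 = 60.083 g/mol.
Mass of SiO2 per formula unit = 2.0000 × 60.083 = 120.166 g.
SiO2 wt% = 120.166 / 237.679 × 100 = 50.56%.

50.56 wt%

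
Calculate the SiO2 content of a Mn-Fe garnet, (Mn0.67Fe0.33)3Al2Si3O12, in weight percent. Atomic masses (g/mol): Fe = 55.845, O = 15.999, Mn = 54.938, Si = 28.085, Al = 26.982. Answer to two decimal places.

36.35 wt%

Molar mass of (Mn0.67Fe0.33)3Al2Si3O12 = 2.01·54.938 + 0.99·55.845 + 2·26.982 + 3·28.085 + 12·15.999 = 495.919 g/mol.
Each formula unit contains 3 Si, equivalent to 3/1 = 3.0000 mol SiO2.
M(SiO2) = 1×28.085 + 2×15.999 = 60.083 g/mol.
Mass of SiO2 per formula unit = 3.0000 × 60.083 = 180.249 g.
SiO2 wt% = 180.249 / 495.919 × 100 = 36.35%.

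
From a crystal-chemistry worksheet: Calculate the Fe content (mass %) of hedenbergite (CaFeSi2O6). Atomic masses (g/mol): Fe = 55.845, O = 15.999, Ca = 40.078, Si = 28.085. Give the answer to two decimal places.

Formula mass = 1*40.078 + 1*55.845 + 2*28.085 + 6*15.999 = 248.087 g/mol, of which 55.845 g is Fe.
So Fe makes up 55.845/248.087 = 0.2251 of the mass, i.e. 22.51%.

22.51 mass %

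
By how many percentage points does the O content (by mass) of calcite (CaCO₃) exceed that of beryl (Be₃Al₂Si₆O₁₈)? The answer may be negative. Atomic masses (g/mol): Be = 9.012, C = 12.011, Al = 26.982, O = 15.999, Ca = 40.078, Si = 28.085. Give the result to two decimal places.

-5.62 percentage points

First mineral: 47.997 g O in 100.086 g formula = 47.96 wt% O.
Second mineral: 287.982 g O in 537.492 g formula = 53.58 wt% O.
47.96% − 53.58% gives a difference of -5.62 percentage points.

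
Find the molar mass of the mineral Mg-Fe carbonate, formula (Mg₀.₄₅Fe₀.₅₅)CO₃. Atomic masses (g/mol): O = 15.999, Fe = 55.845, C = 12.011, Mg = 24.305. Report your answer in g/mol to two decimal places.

101.66 g/mol

M = 0.45×24.305 + 0.55×55.845 + 1×12.011 + 3×15.999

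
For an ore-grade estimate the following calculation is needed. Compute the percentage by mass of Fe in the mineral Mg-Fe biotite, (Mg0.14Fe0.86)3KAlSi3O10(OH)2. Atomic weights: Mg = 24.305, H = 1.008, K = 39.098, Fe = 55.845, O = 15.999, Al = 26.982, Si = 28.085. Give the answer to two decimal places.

Molar mass of (Mg0.14Fe0.86)3KAlSi3O10(OH)2: 0.42·24.305 + 2.58·55.845 + 1·39.098 + 1·26.982 + 3·28.085 + 12·15.999 + 2·1.008 = 498.627 g/mol.
Mass of Fe per formula unit: 2.58 × 55.845 = 144.080 g.
Weight fraction Fe = 144.080 / 498.627 = 0.2890.

28.90 weight percent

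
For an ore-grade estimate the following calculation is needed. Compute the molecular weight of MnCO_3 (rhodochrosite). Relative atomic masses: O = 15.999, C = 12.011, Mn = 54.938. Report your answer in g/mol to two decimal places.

114.95 g/mol

M = 1·54.938 + 1·12.011 + 3·15.999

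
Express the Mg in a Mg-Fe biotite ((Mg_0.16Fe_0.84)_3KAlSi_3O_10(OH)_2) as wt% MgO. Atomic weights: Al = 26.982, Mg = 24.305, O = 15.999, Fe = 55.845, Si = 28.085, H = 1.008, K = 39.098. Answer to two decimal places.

3.89 wt%

M((Mg_0.16Fe_0.84)_3KAlSi_3O_10(OH)_2) = 496.735 g/mol; M(MgO) = 40.304 g/mol.
Moles MgO per formula unit = 0.48 Mg ÷ 1 = 0.4800.
MgO fraction = (0.4800 × 40.304) / 496.735 = 19.346/496.735 = 0.0389.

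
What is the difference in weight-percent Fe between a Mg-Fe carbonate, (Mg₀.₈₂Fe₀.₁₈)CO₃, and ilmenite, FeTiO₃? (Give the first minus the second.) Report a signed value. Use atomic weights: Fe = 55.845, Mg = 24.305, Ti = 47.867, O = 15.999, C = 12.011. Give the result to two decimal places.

M((Mg₀.₈₂Fe₀.₁₈)CO₃) = 89.990 g/mol, so wt% Fe = 10.052/89.990 × 100 = 11.17%.
M(FeTiO₃) = 151.709 g/mol, so wt% Fe = 55.845/151.709 × 100 = 36.81%.
11.17 − 36.81 = -25.64 pp.

-25.64 percentage points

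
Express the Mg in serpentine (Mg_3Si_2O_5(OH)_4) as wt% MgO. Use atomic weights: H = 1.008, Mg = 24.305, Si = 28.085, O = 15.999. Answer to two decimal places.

Molar mass of Mg_3Si_2O_5(OH)_4 = 3·24.305 + 2·28.085 + 9·15.999 + 4·1.008 = 277.108 g/mol.
Each formula unit contains 3 Mg, equivalent to 3/1 = 3.0000 mol MgO.
M(MgO) = 1×24.305 + 1×15.999 = 40.304 g/mol.
Mass of MgO per formula unit = 3.0000 × 40.304 = 120.912 g.
MgO wt% = 120.912 / 277.108 × 100 = 43.63%.

43.63 wt%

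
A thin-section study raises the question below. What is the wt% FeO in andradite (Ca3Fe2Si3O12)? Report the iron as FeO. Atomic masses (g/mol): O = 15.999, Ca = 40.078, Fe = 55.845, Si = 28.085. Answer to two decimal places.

Formula mass = 508.167 g/mol.
2 Fe → 2.0000 mol FeO per formula unit; M(FeO) = 71.844, so FeO mass = 143.688 g.
143.688/508.167 × 100 = 28.28 wt%.

28.28 wt%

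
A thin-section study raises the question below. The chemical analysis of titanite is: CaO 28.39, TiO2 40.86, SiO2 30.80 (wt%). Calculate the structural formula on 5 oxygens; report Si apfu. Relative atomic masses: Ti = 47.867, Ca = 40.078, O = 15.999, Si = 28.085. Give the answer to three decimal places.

1.003 Si apfu

CaO: 28.39/56.077 = 0.50627 mol → 0.50627 mol Ca, 0.50627 mol O.
TiO2: 40.86/79.865 = 0.51161 mol → 0.51161 mol Ti, 1.02322 mol O.
SiO2: 30.80/60.083 = 0.51262 mol → 0.51262 mol Si, 1.02524 mol O.
Total oxygen = 2.55473 mol. Normalization factor = 5/2.55473 = 1.95715.
Si per 5 O = 0.51262 × 1.95715 = 1.003.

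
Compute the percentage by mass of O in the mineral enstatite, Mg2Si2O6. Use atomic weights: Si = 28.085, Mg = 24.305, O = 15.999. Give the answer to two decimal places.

Formula mass = 2×24.305 + 2×28.085 + 6×15.999 = 200.774 g/mol, of which 95.994 g is O.
So O makes up 95.994/200.774 = 0.4781 of the mass, i.e. 47.81%.

47.81 weight percent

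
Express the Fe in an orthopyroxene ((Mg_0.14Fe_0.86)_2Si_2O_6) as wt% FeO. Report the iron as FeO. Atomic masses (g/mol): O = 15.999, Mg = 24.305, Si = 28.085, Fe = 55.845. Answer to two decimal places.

48.46 wt%

Formula mass = 255.023 g/mol.
1.72 Fe → 1.7200 mol FeO per formula unit; M(FeO) = 71.844, so FeO mass = 123.572 g.
123.572/255.023 × 100 = 48.46 wt%.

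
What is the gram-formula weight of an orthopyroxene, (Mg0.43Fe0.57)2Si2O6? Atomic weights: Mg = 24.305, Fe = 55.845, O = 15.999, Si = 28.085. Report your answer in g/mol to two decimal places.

The formula mass is the sum 0.86×24.305 + 1.14×55.845 + 2×28.085 + 6×15.999.

236.73 g/mol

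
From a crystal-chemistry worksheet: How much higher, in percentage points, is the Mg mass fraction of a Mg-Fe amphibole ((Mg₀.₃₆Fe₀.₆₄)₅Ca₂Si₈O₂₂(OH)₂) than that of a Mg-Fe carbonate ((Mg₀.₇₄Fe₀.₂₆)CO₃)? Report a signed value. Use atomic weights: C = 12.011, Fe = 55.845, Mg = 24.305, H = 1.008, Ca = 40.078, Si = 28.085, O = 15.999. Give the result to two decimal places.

Mg in (Mg₀.₃₆Fe₀.₆₄)₅Ca₂Si₈O₂₂(OH)₂: molar mass 913.281 g/mol; 1.80×24.305 = 43.749 g → 4.79 wt%.
Mg in (Mg₀.₇₄Fe₀.₂₆)CO₃: molar mass 92.513 g/mol; 0.74×24.305 = 17.986 g → 19.44 wt%.
Difference = 4.79 − 19.44 = -14.65 percentage points.

-14.65 percentage points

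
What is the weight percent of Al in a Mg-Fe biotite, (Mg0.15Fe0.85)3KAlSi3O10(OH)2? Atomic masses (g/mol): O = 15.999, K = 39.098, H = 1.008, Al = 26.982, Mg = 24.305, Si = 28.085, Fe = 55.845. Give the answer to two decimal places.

5.42 weight percent

Molar mass of (Mg0.15Fe0.85)3KAlSi3O10(OH)2: 0.45×24.305 + 2.55×55.845 + 1×39.098 + 1×26.982 + 3×28.085 + 12×15.999 + 2×1.008 = 497.681 g/mol.
Mass of Al per formula unit: 1 × 26.982 = 26.982 g.
Weight fraction Al = 26.982 / 497.681 = 0.0542.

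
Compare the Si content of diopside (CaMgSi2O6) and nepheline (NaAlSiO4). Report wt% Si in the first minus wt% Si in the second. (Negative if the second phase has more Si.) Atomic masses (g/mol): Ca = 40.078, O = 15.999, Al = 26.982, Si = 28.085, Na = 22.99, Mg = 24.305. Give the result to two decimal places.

6.17 percentage points

First mineral: 56.170 g Si in 216.547 g formula = 25.94 wt% Si.
Second mineral: 28.085 g Si in 142.053 g formula = 19.77 wt% Si.
25.94% − 19.77% gives a difference of 6.17 percentage points.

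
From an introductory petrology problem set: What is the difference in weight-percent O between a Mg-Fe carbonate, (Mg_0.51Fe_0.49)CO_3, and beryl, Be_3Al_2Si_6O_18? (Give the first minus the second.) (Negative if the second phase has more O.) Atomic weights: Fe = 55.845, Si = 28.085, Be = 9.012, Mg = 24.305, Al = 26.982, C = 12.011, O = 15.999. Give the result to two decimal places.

-5.47 percentage points

First mineral: 47.997 g O in 99.768 g formula = 48.11 wt% O.
Second mineral: 287.982 g O in 537.492 g formula = 53.58 wt% O.
48.11% − 53.58% gives a difference of -5.47 percentage points.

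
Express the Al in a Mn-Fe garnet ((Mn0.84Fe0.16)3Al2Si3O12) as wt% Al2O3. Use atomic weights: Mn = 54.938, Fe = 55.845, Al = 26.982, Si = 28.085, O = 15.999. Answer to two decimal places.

Molar mass of (Mn0.84Fe0.16)3Al2Si3O12 = 2.52×54.938 + 0.48×55.845 + 2×26.982 + 3×28.085 + 12×15.999 = 495.456 g/mol.
Each formula unit contains 2 Al, equivalent to 2/2 = 1.0000 mol Al2O3.
M(Al2O3) = 2×26.982 + 3×15.999 = 101.961 g/mol.
Mass of Al2O3 per formula unit = 1.0000 × 101.961 = 101.961 g.
Al2O3 wt% = 101.961 / 495.456 × 100 = 20.58%.

20.58 wt%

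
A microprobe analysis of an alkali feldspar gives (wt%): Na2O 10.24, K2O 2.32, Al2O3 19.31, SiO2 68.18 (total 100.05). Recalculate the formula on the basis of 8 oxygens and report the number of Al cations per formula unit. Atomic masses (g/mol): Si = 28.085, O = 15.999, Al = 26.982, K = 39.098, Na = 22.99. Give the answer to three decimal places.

1.001 Al apfu

Na2O: 10.24/61.979 = 0.16522 mol → 0.33044 mol Na, 0.16522 mol O.
K2O: 2.32/94.195 = 0.02463 mol → 0.04926 mol K, 0.02463 mol O.
Al2O3: 19.31/101.961 = 0.18939 mol → 0.37878 mol Al, 0.56817 mol O.
SiO2: 68.18/60.083 = 1.13476 mol → 1.13476 mol Si, 2.26952 mol O.
Total oxygen = 3.02754 mol. Normalization factor = 8/3.02754 = 2.64241.
Al per 8 O = 0.37878 × 2.64241 = 1.001.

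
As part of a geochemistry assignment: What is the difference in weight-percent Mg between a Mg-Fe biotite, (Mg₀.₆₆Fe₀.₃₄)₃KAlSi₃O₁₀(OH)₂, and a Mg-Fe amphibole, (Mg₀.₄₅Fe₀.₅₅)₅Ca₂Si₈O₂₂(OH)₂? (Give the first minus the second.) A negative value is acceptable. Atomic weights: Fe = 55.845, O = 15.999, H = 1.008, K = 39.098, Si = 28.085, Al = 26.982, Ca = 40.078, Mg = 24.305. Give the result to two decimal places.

Mg in (Mg₀.₆₆Fe₀.₃₄)₃KAlSi₃O₁₀(OH)₂: molar mass 449.425 g/mol; 1.98×24.305 = 48.124 g → 10.71 wt%.
Mg in (Mg₀.₄₅Fe₀.₅₅)₅Ca₂Si₈O₂₂(OH)₂: molar mass 899.088 g/mol; 2.25×24.305 = 54.686 g → 6.08 wt%.
Difference = 10.71 − 6.08 = 4.63 percentage points.

4.63 percentage points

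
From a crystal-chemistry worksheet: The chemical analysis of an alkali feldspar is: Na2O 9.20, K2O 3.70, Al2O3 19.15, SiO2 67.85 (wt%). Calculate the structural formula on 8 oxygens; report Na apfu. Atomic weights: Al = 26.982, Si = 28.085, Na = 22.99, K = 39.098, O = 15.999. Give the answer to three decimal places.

9.20 wt% Na2O ÷ 61.979 g/mol = 0.14844 mol, giving 0.29688 Na and 0.14844 O.
3.70 wt% K2O ÷ 94.195 g/mol = 0.03928 mol, giving 0.07856 K and 0.03928 O.
19.15 wt% Al2O3 ÷ 101.961 g/mol = 0.18782 mol, giving 0.37564 Al and 0.56346 O.
67.85 wt% SiO2 ÷ 60.083 g/mol = 1.12927 mol, giving 1.12927 Si and 2.25854 O.
Oxygen sums to 3.00972; scaling by 8/3.00972 = 2.65805 puts the formula on 8 O.
Na: 0.29688 × 2.65805 = 0.789 atoms per formula unit.

0.789 Na apfu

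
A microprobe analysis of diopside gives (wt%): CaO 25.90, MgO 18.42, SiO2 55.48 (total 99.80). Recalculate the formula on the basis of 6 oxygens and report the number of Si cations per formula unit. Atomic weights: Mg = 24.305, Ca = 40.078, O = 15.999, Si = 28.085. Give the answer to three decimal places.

2.003 Si apfu

CaO (M=56.077): mol = 0.46186; Ca = 0.46186, O = 0.46186.
MgO (M=40.304): mol = 0.45703; Mg = 0.45703, O = 0.45703.
SiO2 (M=60.083): mol = 0.92339; Si = 0.92339, O = 1.84678.
ΣO = 2.76567; factor = 6/ΣO = 2.16946.
Si apfu = 0.92339 × 2.16946 = 2.003.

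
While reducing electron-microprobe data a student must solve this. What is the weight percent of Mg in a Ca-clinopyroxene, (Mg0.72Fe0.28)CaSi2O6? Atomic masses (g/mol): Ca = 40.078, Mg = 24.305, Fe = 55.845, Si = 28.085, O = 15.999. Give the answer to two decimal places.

Molar mass of (Mg0.72Fe0.28)CaSi2O6: 0.72*24.305 + 0.28*55.845 + 1*40.078 + 2*28.085 + 6*15.999 = 225.378 g/mol.
Mass of Mg per formula unit: 0.72 × 24.305 = 17.500 g.
Weight fraction Mg = 17.500 / 225.378 = 0.0776.

7.76 mass %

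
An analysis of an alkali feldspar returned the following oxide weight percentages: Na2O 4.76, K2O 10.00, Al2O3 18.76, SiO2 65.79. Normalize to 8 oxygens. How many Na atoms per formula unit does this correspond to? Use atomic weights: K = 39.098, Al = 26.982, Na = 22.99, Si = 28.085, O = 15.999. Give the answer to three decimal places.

Na2O (M=61.979): mol = 0.07680; Na = 0.15360, O = 0.07680.
K2O (M=94.195): mol = 0.10616; K = 0.21232, O = 0.10616.
Al2O3 (M=101.961): mol = 0.18399; Al = 0.36798, O = 0.55197.
SiO2 (M=60.083): mol = 1.09499; Si = 1.09499, O = 2.18998.
ΣO = 2.92491; factor = 8/ΣO = 2.73513.
Na apfu = 0.15360 × 2.73513 = 0.420.

0.420 Na apfu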